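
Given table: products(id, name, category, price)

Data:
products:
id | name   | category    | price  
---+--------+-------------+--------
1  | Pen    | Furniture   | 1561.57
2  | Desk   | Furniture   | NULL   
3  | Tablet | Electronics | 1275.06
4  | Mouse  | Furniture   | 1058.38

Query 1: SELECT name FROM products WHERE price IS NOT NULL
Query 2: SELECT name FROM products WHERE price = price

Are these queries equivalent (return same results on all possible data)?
Yes, equivalent

Both queries return: [('Mouse',), ('Pen',), ('Tablet',)]

Reason: IS NOT NULL vs self-equality (both exclude NULLs)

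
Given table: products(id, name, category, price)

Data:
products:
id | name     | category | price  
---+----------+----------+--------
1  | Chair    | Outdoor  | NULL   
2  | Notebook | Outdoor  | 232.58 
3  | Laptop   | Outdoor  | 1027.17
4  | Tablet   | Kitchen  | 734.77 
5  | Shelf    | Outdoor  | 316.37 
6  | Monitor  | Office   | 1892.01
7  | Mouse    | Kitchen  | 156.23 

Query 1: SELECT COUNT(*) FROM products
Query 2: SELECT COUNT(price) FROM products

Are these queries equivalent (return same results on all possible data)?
No, not equivalent

Query 1 returns: [(7,)]
Query 2 returns: [(6,)]

Reason: COUNT(*) includes NULLs, COUNT(column) excludes them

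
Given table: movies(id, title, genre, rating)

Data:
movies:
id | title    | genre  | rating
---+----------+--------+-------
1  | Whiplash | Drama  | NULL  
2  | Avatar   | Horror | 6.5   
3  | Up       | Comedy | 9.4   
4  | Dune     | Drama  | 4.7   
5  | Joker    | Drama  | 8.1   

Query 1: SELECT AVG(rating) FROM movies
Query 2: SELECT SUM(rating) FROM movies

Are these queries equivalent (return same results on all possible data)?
No, not equivalent

Query 1 returns: [(7.175,)]
Query 2 returns: [(28.7,)]

Reason: AVG vs SUM give different aggregate values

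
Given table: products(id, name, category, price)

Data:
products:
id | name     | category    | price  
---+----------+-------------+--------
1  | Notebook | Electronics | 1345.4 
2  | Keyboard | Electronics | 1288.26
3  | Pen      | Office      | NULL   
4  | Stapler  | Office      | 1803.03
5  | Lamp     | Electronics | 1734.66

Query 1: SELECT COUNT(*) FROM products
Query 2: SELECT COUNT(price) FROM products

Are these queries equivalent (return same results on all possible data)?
No, not equivalent

Query 1 returns: [(5,)]
Query 2 returns: [(4,)]

Reason: COUNT(*) includes NULLs, COUNT(column) excludes them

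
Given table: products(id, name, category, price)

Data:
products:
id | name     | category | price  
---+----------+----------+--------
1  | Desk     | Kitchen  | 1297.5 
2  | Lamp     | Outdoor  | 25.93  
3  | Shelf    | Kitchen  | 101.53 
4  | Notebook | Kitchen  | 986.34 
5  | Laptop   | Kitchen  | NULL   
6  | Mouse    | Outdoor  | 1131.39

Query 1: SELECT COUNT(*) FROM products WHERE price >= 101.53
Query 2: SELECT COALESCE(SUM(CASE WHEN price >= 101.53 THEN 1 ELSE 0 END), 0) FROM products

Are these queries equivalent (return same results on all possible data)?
Yes, equivalent

Both queries return: [(4,)]

Reason: COUNT with WHERE vs conditional SUM (COALESCE handles empty-table NULL)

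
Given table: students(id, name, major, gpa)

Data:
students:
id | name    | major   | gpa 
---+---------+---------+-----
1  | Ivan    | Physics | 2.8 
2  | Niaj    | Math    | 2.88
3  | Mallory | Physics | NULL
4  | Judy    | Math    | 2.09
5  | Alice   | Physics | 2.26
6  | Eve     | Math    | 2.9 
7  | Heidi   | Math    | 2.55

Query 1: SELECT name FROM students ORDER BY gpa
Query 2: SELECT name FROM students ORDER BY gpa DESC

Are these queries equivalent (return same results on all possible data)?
No, not equivalent

Query 1 returns: [('Mallory',), ('Judy',), ('Alice',), ('Heidi',), ('Ivan',), ('Niaj',), ('Eve',)]
Query 2 returns: [('Eve',), ('Niaj',), ('Ivan',), ('Heidi',), ('Alice',), ('Judy',), ('Mallory',)]

Reason: ASC vs DESC gives opposite ordering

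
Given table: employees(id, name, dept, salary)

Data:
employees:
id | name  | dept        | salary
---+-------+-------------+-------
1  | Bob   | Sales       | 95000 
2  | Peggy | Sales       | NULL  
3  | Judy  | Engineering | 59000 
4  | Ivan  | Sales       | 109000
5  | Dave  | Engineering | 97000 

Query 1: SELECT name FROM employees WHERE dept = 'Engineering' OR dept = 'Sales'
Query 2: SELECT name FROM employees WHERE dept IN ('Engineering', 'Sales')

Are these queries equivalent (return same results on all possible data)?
Yes, equivalent

Both queries return: [('Bob',), ('Dave',), ('Ivan',), ('Judy',), ('Peggy',)]

Reason: OR vs IN are equivalent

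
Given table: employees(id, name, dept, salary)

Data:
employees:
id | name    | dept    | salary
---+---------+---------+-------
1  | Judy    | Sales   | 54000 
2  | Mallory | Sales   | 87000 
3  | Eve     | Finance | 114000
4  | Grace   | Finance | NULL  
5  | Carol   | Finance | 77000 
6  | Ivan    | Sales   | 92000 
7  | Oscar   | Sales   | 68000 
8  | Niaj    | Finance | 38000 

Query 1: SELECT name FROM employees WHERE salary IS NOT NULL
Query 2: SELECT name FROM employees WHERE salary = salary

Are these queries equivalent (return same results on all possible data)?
Yes, equivalent

Both queries return: [('Carol',), ('Eve',), ('Ivan',), ('Judy',), ('Mallory',), ('Niaj',), ('Oscar',)]

Reason: IS NOT NULL vs self-equality (both exclude NULLs)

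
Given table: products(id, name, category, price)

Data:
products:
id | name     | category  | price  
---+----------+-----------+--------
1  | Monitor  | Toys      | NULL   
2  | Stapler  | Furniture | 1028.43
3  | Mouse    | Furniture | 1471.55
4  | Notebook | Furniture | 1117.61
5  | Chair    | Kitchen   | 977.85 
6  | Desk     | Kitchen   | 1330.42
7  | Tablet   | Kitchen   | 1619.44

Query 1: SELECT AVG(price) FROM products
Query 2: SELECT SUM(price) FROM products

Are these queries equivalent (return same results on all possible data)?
No, not equivalent

Query 1 returns: [(1257.55,)]
Query 2 returns: [(7545.3,)]

Reason: AVG vs SUM give different aggregate values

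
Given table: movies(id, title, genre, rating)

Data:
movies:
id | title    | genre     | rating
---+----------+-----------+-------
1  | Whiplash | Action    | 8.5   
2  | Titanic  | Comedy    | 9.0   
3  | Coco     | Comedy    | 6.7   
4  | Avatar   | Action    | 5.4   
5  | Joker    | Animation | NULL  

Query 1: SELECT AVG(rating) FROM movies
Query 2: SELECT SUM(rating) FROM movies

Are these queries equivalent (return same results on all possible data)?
No, not equivalent

Query 1 returns: [(7.4,)]
Query 2 returns: [(29.6,)]

Reason: AVG vs SUM give different aggregate values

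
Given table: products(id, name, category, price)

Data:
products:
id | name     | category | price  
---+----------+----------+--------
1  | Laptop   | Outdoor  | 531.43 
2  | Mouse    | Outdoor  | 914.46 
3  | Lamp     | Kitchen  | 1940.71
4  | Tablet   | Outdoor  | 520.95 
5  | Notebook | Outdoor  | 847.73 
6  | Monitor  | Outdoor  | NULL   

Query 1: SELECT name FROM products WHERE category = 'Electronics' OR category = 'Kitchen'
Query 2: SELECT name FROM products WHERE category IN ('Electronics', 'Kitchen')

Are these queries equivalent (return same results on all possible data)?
Yes, equivalent

Both queries return: [('Lamp',)]

Reason: OR vs IN are equivalent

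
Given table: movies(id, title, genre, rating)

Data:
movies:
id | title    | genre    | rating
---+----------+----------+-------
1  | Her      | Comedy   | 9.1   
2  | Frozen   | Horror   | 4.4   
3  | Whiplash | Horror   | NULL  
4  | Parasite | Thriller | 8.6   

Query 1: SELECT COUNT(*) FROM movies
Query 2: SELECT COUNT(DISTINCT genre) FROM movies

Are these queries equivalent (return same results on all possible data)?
No, not equivalent

Query 1 returns: [(4,)]
Query 2 returns: [(3,)]

Reason: COUNT(*) counts rows, COUNT(DISTINCT genre) counts unique genres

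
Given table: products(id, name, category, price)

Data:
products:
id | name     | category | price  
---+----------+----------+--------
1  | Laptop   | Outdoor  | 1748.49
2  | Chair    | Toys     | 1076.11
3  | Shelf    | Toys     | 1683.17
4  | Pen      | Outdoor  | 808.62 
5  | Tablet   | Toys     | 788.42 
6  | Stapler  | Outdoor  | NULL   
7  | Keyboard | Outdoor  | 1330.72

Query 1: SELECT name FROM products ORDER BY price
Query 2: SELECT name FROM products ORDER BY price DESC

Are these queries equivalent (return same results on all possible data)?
No, not equivalent

Query 1 returns: [('Stapler',), ('Tablet',), ('Pen',), ('Chair',), ('Keyboard',), ('Shelf',), ('Laptop',)]
Query 2 returns: [('Laptop',), ('Shelf',), ('Keyboard',), ('Chair',), ('Pen',), ('Tablet',), ('Stapler',)]

Reason: ASC vs DESC gives opposite ordering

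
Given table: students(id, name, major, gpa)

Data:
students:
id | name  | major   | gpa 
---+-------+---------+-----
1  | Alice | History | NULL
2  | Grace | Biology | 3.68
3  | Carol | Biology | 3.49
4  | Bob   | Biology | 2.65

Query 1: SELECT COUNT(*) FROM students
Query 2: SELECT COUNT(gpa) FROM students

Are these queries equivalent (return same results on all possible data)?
No, not equivalent

Query 1 returns: [(4,)]
Query 2 returns: [(3,)]

Reason: COUNT(*) includes NULLs, COUNT(column) excludes them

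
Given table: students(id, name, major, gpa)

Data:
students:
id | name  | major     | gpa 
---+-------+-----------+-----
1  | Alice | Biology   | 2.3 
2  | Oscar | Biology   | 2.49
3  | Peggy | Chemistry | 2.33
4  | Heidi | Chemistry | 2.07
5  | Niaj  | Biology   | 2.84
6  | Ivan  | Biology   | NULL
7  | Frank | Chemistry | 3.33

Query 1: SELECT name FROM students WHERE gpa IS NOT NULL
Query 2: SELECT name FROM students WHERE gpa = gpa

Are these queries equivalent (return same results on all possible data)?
Yes, equivalent

Both queries return: [('Alice',), ('Frank',), ('Heidi',), ('Niaj',), ('Oscar',), ('Peggy',)]

Reason: IS NOT NULL vs self-equality (both exclude NULLs)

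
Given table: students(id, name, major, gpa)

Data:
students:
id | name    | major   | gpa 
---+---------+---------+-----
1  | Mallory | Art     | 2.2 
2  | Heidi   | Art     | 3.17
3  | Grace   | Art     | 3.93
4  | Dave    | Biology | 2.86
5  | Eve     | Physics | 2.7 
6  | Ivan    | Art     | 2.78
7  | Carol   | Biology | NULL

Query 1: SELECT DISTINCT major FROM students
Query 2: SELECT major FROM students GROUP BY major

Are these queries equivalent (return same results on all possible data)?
Yes, equivalent

Both queries return: [('Art',), ('Biology',), ('Physics',)]

Reason: Both get unique majors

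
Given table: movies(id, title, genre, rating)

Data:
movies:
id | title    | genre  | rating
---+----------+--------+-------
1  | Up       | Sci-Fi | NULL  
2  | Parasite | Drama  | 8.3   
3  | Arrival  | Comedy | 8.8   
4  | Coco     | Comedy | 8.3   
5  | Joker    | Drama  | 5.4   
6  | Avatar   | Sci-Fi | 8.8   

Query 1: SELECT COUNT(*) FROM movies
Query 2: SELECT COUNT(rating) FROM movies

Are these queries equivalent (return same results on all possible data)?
No, not equivalent

Query 1 returns: [(6,)]
Query 2 returns: [(5,)]

Reason: COUNT(*) includes NULLs, COUNT(column) excludes them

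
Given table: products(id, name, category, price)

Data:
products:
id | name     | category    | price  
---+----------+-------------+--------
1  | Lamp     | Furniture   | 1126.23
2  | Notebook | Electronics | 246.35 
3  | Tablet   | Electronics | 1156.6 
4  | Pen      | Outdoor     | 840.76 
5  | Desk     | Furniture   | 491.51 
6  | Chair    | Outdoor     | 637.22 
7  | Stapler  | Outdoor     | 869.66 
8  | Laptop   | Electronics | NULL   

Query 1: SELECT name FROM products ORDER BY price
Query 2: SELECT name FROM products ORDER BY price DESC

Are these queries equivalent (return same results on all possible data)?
No, not equivalent

Query 1 returns: [('Laptop',), ('Notebook',), ('Desk',), ('Chair',), ('Pen',), ('Stapler',), ('Lamp',), ('Tablet',)]
Query 2 returns: [('Tablet',), ('Lamp',), ('Stapler',), ('Pen',), ('Chair',), ('Desk',), ('Notebook',), ('Laptop',)]

Reason: ASC vs DESC gives opposite ordering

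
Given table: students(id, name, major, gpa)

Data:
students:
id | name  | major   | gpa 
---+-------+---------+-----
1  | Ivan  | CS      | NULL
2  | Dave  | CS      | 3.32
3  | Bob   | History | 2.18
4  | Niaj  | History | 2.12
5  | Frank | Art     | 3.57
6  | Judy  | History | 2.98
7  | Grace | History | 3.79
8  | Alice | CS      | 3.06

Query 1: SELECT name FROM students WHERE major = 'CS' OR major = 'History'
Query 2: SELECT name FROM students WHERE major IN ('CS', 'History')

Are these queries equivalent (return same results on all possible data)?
Yes, equivalent

Both queries return: [('Alice',), ('Bob',), ('Dave',), ('Grace',), ('Ivan',), ('Judy',), ('Niaj',)]

Reason: OR vs IN are equivalent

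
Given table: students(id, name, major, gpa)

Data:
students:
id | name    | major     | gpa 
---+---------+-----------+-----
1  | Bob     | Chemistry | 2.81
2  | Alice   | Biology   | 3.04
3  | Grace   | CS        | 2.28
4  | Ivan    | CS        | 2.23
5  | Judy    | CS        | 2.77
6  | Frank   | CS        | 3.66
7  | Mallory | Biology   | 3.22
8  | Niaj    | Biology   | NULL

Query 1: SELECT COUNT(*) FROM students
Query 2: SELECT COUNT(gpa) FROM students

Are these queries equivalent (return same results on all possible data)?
No, not equivalent

Query 1 returns: [(8,)]
Query 2 returns: [(7,)]

Reason: COUNT(*) includes NULLs, COUNT(column) excludes them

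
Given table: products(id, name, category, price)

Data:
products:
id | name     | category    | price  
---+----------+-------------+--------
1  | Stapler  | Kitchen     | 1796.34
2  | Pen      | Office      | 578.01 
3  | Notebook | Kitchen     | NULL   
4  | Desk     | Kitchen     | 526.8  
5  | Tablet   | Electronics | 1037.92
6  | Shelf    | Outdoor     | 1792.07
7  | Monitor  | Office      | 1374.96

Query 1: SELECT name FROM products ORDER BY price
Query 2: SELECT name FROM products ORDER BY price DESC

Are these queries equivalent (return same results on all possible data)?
No, not equivalent

Query 1 returns: [('Notebook',), ('Desk',), ('Pen',), ('Tablet',), ('Monitor',), ('Shelf',), ('Stapler',)]
Query 2 returns: [('Stapler',), ('Shelf',), ('Monitor',), ('Tablet',), ('Pen',), ('Desk',), ('Notebook',)]

Reason: ASC vs DESC gives opposite ordering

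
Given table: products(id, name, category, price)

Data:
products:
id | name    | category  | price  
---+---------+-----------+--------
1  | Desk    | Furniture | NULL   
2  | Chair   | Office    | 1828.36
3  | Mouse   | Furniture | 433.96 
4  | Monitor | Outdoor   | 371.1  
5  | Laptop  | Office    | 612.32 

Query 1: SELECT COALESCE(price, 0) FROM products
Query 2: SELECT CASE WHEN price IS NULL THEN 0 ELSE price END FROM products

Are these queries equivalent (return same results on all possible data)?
Yes, equivalent

Both queries return: [(0,), (371.1,), (433.96,), (612.32,), (1828.36,)]

Reason: COALESCE vs CASE for NULL handling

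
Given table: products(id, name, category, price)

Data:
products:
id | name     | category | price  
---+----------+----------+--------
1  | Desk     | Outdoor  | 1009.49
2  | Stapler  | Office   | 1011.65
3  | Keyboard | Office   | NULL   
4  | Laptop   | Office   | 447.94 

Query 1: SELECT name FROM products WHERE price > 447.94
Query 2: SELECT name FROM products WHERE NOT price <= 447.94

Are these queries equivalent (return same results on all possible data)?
Yes, equivalent

Both queries return: [('Desk',), ('Stapler',)]

Reason: Both filter price > 447.94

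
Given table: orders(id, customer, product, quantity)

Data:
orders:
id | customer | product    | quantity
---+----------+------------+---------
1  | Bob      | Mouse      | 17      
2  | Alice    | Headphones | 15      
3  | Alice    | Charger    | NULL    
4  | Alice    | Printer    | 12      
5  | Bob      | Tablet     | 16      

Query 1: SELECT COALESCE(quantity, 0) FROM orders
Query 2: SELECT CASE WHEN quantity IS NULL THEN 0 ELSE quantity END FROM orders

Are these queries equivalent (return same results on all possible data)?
Yes, equivalent

Both queries return: [(0,), (12,), (15,), (16,), (17,)]

Reason: COALESCE vs CASE for NULL handling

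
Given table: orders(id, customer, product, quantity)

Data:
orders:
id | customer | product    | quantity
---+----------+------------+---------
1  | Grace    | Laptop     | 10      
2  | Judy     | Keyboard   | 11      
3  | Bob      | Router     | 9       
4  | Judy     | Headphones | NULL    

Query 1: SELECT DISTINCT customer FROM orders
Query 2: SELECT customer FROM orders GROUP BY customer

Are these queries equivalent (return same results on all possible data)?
Yes, equivalent

Both queries return: [('Bob',), ('Grace',), ('Judy',)]

Reason: Both get unique customers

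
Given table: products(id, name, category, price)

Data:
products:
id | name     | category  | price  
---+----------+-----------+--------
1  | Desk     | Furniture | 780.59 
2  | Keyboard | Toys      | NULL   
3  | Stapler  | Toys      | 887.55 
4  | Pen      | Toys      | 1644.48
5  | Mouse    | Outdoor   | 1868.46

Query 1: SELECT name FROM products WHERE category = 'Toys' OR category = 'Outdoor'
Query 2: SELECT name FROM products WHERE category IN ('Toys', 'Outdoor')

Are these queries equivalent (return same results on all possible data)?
Yes, equivalent

Both queries return: [('Keyboard',), ('Mouse',), ('Pen',), ('Stapler',)]

Reason: OR vs IN are equivalent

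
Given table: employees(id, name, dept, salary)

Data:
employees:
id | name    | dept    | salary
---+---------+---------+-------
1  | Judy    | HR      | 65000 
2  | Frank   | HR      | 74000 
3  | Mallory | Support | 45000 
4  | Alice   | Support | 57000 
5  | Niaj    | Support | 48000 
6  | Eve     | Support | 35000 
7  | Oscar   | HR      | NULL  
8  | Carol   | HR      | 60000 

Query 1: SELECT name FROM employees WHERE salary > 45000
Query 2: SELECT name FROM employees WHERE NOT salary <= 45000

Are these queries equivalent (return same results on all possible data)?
Yes, equivalent

Both queries return: [('Alice',), ('Carol',), ('Frank',), ('Judy',), ('Niaj',)]

Reason: Both filter salary > 45000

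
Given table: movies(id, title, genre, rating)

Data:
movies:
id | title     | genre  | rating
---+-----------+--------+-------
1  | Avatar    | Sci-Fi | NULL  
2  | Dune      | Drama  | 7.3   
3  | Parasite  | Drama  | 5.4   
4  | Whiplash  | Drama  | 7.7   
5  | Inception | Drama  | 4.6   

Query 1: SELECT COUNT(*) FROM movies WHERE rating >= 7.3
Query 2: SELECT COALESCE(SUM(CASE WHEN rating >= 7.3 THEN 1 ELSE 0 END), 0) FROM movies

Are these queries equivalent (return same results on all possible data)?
Yes, equivalent

Both queries return: [(2,)]

Reason: COUNT with WHERE vs conditional SUM (COALESCE handles empty-table NULL)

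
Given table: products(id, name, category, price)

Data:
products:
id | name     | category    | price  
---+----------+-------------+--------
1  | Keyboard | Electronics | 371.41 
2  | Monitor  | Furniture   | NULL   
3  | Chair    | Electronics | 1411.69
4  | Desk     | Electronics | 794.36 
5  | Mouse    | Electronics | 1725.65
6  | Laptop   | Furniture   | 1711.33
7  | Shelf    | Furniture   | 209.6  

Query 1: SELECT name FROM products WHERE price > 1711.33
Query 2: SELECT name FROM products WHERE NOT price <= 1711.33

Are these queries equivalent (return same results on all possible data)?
Yes, equivalent

Both queries return: [('Mouse',)]

Reason: Both filter price > 1711.33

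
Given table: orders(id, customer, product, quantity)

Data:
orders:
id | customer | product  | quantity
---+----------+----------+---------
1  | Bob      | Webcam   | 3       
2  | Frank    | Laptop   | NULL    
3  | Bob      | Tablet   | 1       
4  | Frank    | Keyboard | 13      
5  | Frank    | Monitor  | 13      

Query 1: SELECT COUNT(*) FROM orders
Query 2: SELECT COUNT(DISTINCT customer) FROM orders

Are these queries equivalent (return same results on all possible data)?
No, not equivalent

Query 1 returns: [(5,)]
Query 2 returns: [(2,)]

Reason: COUNT(*) counts rows, COUNT(DISTINCT customer) counts unique customers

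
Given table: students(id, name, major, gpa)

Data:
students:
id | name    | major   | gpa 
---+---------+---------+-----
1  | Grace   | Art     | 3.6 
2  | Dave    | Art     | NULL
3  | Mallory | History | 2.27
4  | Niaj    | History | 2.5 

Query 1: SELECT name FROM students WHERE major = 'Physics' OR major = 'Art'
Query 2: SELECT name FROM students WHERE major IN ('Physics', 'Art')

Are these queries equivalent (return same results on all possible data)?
Yes, equivalent

Both queries return: [('Dave',), ('Grace',)]

Reason: OR vs IN are equivalent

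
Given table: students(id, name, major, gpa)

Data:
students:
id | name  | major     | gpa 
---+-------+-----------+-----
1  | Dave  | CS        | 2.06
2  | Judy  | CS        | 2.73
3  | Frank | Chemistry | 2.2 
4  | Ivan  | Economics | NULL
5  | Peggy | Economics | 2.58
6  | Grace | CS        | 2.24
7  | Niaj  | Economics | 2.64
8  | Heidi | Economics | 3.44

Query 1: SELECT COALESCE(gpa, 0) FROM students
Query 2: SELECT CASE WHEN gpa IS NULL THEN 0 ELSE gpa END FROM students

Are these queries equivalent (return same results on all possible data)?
Yes, equivalent

Both queries return: [(0,), (2.06,), (2.2,), (2.24,), (2.58,), (2.64,), (2.73,), (3.44,)]

Reason: COALESCE vs CASE for NULL handling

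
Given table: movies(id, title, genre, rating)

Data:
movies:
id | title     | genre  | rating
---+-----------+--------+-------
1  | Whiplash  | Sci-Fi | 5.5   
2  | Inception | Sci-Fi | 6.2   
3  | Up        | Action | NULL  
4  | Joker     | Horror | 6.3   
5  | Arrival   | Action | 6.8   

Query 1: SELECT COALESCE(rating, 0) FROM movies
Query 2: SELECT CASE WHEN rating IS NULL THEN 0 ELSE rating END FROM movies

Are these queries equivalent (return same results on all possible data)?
Yes, equivalent

Both queries return: [(0,), (5.5,), (6.2,), (6.3,), (6.8,)]

Reason: COALESCE vs CASE for NULL handling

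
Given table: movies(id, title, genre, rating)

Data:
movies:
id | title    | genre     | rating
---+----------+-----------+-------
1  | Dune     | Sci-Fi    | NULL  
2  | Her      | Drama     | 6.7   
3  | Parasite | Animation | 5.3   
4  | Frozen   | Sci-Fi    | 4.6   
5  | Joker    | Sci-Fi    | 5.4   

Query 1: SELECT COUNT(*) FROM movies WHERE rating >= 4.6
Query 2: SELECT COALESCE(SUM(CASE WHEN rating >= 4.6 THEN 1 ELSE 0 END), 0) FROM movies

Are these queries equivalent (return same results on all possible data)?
Yes, equivalent

Both queries return: [(4,)]

Reason: COUNT with WHERE vs conditional SUM (COALESCE handles empty-table NULL)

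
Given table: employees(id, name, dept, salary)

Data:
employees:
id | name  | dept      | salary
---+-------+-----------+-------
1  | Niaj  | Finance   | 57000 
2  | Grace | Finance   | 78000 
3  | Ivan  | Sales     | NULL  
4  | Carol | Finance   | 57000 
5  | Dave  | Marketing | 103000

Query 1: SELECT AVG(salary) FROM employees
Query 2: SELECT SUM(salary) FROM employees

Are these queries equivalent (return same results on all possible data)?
No, not equivalent

Query 1 returns: [(73750.0,)]
Query 2 returns: [(295000,)]

Reason: AVG vs SUM give different aggregate values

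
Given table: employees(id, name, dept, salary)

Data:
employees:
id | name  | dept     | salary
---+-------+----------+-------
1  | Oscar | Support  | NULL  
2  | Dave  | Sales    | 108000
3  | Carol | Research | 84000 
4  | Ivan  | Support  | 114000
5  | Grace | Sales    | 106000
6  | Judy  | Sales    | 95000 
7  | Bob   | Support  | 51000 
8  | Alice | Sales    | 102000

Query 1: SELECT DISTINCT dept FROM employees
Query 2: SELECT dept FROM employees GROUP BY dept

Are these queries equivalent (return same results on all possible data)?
Yes, equivalent

Both queries return: [('Research',), ('Sales',), ('Support',)]

Reason: Both get unique depts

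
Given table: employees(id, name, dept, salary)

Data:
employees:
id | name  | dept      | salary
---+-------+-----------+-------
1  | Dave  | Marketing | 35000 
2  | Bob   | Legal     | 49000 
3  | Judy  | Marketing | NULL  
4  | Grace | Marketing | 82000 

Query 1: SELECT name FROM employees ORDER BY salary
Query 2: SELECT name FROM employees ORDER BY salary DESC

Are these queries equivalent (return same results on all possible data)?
No, not equivalent

Query 1 returns: [('Judy',), ('Dave',), ('Bob',), ('Grace',)]
Query 2 returns: [('Grace',), ('Bob',), ('Dave',), ('Judy',)]

Reason: ASC vs DESC gives opposite ordering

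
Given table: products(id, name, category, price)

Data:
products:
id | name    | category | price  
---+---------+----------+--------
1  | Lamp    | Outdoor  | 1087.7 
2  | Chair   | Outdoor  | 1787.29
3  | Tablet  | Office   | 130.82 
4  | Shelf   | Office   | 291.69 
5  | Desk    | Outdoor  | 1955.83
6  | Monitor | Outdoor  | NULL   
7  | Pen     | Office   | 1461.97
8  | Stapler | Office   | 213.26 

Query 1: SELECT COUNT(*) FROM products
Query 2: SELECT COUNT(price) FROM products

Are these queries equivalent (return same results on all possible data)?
No, not equivalent

Query 1 returns: [(8,)]
Query 2 returns: [(7,)]

Reason: COUNT(*) includes NULLs, COUNT(column) excludes them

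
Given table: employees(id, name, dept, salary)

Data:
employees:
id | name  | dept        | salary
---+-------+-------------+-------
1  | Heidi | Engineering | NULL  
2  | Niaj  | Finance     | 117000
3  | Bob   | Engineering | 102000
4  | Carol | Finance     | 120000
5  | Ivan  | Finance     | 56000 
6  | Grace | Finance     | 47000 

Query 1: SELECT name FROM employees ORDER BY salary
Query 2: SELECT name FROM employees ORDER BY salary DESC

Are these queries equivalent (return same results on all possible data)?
No, not equivalent

Query 1 returns: [('Heidi',), ('Grace',), ('Ivan',), ('Bob',), ('Niaj',), ('Carol',)]
Query 2 returns: [('Carol',), ('Niaj',), ('Bob',), ('Ivan',), ('Grace',), ('Heidi',)]

Reason: ASC vs DESC gives opposite ordering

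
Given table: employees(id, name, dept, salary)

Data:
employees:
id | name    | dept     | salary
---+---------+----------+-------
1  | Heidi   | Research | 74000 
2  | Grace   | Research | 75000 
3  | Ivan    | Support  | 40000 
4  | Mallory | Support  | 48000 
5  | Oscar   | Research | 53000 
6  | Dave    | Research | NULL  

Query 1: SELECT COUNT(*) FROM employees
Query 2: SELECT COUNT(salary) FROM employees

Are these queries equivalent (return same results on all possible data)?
No, not equivalent

Query 1 returns: [(6,)]
Query 2 returns: [(5,)]

Reason: COUNT(*) includes NULLs, COUNT(column) excludes them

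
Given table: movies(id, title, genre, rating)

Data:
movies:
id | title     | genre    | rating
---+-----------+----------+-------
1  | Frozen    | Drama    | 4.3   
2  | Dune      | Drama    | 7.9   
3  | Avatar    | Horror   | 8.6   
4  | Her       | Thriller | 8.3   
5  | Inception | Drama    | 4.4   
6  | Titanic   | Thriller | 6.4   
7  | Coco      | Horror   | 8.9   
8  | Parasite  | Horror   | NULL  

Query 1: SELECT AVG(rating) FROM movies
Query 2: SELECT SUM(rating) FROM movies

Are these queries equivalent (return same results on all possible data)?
No, not equivalent

Query 1 returns: [(6.971428571428572,)]
Query 2 returns: [(48.800000000000004,)]

Reason: AVG vs SUM give different aggregate values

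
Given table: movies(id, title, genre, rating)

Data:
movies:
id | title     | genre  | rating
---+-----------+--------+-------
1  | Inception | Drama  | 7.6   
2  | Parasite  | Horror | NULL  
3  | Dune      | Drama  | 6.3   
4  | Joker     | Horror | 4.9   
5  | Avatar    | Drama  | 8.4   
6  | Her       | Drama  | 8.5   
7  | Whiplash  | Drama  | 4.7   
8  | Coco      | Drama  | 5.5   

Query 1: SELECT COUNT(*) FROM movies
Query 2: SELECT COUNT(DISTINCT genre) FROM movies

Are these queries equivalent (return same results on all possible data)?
No, not equivalent

Query 1 returns: [(8,)]
Query 2 returns: [(2,)]

Reason: COUNT(*) counts rows, COUNT(DISTINCT genre) counts unique genres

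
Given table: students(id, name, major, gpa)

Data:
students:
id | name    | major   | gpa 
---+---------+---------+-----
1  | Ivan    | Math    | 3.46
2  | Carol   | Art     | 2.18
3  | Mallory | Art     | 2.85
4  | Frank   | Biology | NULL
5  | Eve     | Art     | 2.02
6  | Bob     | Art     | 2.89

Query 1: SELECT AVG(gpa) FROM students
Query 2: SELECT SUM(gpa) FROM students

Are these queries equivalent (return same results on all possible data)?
No, not equivalent

Query 1 returns: [(2.68,)]
Query 2 returns: [(13.4,)]

Reason: AVG vs SUM give different aggregate values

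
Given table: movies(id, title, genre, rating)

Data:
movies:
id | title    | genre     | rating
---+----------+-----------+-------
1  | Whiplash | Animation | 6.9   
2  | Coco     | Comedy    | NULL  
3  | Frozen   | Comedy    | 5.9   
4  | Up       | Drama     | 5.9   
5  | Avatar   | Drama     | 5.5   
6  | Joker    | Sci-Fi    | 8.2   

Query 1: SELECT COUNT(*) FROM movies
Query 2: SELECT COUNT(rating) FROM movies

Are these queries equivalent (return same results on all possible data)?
No, not equivalent

Query 1 returns: [(6,)]
Query 2 returns: [(5,)]

Reason: COUNT(*) includes NULLs, COUNT(column) excludes them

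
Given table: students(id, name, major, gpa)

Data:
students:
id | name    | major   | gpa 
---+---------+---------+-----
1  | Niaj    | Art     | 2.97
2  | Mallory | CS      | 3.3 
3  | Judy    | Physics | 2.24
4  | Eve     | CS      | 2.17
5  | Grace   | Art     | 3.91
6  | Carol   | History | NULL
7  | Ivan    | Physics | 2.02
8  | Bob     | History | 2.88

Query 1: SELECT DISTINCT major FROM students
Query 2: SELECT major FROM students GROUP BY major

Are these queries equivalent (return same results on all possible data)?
Yes, equivalent

Both queries return: [('Art',), ('CS',), ('History',), ('Physics',)]

Reason: Both get unique majors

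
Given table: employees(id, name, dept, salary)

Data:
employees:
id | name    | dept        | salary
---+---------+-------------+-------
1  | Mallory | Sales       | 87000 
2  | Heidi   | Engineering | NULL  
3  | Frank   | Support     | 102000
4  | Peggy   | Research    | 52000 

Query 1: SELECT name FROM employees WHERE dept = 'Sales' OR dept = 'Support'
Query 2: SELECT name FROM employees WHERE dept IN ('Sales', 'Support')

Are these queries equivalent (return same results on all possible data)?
Yes, equivalent

Both queries return: [('Frank',), ('Mallory',)]

Reason: OR vs IN are equivalent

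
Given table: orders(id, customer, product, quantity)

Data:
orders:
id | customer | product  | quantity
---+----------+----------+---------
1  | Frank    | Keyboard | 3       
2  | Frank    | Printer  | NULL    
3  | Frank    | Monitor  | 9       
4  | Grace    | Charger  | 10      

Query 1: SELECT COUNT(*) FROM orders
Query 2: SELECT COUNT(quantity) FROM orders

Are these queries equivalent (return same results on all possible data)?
No, not equivalent

Query 1 returns: [(4,)]
Query 2 returns: [(3,)]

Reason: COUNT(*) includes NULLs, COUNT(column) excludes them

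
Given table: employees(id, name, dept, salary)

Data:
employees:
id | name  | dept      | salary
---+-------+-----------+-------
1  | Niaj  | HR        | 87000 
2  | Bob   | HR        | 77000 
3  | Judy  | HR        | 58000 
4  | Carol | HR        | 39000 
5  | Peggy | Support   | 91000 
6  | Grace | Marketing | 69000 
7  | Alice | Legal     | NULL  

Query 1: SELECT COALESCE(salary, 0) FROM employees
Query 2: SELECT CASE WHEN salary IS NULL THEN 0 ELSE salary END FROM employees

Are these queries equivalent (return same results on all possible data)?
Yes, equivalent

Both queries return: [(0,), (39000,), (58000,), (69000,), (77000,), (87000,), (91000,)]

Reason: COALESCE vs CASE for NULL handling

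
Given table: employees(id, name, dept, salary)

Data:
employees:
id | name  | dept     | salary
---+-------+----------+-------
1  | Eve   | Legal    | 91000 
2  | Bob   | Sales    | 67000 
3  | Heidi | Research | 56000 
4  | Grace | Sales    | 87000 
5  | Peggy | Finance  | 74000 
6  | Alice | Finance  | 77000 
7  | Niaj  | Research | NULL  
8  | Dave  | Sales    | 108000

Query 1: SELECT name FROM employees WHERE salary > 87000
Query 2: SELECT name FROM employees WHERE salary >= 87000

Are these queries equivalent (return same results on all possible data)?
No, not equivalent

Query 1 returns: [('Eve',), ('Dave',)]
Query 2 returns: [('Eve',), ('Grace',), ('Dave',)]

Reason: > vs >= gives different results when salary = 87000 exists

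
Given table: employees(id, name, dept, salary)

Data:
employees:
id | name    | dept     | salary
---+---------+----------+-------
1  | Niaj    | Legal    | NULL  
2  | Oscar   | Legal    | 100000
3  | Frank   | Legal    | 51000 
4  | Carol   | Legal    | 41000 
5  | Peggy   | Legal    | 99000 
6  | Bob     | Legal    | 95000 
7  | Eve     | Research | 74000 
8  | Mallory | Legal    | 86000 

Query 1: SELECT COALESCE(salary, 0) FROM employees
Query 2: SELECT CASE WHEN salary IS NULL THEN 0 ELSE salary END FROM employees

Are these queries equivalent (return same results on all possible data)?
Yes, equivalent

Both queries return: [(0,), (41000,), (51000,), (74000,), (86000,), (95000,), (99000,), (100000,)]

Reason: COALESCE vs CASE for NULL handling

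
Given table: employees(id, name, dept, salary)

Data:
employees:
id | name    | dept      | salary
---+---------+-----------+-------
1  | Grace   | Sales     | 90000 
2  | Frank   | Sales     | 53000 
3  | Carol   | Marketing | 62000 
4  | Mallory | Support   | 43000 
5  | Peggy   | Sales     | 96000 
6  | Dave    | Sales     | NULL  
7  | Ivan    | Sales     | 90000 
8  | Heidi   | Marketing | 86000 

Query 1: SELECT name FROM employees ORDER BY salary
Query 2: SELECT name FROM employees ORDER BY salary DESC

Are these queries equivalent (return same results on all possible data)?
No, not equivalent

Query 1 returns: [('Dave',), ('Mallory',), ('Frank',), ('Carol',), ('Heidi',), ('Grace',), ('Ivan',), ('Peggy',)]
Query 2 returns: [('Peggy',), ('Grace',), ('Ivan',), ('Heidi',), ('Carol',), ('Frank',), ('Mallory',), ('Dave',)]

Reason: ASC vs DESC gives opposite ordering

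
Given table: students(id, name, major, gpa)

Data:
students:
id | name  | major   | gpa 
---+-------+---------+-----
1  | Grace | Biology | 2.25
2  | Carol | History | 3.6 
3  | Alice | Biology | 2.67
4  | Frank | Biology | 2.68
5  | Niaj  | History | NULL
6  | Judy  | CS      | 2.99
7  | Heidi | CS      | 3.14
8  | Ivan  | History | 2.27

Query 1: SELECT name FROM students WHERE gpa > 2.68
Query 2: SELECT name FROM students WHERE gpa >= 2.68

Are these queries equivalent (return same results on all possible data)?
No, not equivalent

Query 1 returns: [('Carol',), ('Judy',), ('Heidi',)]
Query 2 returns: [('Carol',), ('Frank',), ('Judy',), ('Heidi',)]

Reason: > vs >= gives different results when gpa = 2.68 exists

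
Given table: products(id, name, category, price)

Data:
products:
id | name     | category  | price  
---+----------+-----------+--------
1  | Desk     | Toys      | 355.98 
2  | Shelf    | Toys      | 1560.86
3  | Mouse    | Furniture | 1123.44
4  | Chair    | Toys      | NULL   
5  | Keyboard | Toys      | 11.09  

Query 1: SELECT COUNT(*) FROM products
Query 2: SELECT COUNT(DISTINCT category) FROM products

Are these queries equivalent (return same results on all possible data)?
No, not equivalent

Query 1 returns: [(5,)]
Query 2 returns: [(2,)]

Reason: COUNT(*) counts rows, COUNT(DISTINCT category) counts unique categorys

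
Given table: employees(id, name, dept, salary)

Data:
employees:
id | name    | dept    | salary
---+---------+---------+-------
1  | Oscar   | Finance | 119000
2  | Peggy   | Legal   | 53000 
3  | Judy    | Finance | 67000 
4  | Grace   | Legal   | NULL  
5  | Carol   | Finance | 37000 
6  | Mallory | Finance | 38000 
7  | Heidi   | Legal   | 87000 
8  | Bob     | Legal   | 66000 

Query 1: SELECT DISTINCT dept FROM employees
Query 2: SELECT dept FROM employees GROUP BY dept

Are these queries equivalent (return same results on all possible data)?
Yes, equivalent

Both queries return: [('Finance',), ('Legal',)]

Reason: Both get unique depts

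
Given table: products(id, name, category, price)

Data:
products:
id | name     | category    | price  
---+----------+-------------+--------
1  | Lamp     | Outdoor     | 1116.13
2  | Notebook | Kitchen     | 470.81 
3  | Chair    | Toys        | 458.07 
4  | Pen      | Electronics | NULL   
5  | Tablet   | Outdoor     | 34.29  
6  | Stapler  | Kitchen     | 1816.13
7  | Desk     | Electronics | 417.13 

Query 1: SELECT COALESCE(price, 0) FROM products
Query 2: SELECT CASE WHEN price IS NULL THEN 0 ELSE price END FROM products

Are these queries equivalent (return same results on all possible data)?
Yes, equivalent

Both queries return: [(0,), (34.29,), (417.13,), (458.07,), (470.81,), (1116.13,), (1816.13,)]

Reason: COALESCE vs CASE for NULL handling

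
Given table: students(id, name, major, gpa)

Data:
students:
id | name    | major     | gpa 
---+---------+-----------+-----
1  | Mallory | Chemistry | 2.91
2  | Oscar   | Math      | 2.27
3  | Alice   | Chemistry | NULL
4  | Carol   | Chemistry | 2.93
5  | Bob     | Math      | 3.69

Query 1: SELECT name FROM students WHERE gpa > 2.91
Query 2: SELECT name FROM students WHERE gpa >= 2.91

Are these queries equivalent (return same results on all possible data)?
No, not equivalent

Query 1 returns: [('Carol',), ('Bob',)]
Query 2 returns: [('Mallory',), ('Carol',), ('Bob',)]

Reason: > vs >= gives different results when gpa = 2.91 exists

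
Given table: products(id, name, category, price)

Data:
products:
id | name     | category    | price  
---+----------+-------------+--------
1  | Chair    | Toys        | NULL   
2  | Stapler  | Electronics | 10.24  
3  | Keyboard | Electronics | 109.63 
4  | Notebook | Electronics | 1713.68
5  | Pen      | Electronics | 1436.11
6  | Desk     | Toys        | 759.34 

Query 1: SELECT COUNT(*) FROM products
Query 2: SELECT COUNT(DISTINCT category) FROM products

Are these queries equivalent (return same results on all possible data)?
No, not equivalent

Query 1 returns: [(6,)]
Query 2 returns: [(2,)]

Reason: COUNT(*) counts rows, COUNT(DISTINCT category) counts unique categorys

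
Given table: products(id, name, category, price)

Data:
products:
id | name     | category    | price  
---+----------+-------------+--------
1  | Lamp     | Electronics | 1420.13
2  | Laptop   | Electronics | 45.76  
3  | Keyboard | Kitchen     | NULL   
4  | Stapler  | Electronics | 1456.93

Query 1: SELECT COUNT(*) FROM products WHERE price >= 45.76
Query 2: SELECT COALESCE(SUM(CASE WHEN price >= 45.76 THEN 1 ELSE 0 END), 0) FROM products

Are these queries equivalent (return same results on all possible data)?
Yes, equivalent

Both queries return: [(3,)]

Reason: COUNT with WHERE vs conditional SUM (COALESCE handles empty-table NULL)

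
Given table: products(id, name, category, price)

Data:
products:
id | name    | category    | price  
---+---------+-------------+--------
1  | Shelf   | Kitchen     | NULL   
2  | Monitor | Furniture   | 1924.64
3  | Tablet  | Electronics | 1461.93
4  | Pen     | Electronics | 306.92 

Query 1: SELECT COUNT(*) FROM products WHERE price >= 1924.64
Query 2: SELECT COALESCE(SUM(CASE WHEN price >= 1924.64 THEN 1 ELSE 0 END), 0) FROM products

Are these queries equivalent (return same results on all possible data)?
Yes, equivalent

Both queries return: [(1,)]

Reason: COUNT with WHERE vs conditional SUM (COALESCE handles empty-table NULL)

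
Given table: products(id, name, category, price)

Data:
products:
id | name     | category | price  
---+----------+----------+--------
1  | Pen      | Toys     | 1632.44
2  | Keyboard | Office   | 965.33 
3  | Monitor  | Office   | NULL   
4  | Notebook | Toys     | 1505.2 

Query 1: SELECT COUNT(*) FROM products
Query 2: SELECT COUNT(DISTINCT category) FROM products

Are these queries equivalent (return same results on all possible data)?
No, not equivalent

Query 1 returns: [(4,)]
Query 2 returns: [(2,)]

Reason: COUNT(*) counts rows, COUNT(DISTINCT category) counts unique categorys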